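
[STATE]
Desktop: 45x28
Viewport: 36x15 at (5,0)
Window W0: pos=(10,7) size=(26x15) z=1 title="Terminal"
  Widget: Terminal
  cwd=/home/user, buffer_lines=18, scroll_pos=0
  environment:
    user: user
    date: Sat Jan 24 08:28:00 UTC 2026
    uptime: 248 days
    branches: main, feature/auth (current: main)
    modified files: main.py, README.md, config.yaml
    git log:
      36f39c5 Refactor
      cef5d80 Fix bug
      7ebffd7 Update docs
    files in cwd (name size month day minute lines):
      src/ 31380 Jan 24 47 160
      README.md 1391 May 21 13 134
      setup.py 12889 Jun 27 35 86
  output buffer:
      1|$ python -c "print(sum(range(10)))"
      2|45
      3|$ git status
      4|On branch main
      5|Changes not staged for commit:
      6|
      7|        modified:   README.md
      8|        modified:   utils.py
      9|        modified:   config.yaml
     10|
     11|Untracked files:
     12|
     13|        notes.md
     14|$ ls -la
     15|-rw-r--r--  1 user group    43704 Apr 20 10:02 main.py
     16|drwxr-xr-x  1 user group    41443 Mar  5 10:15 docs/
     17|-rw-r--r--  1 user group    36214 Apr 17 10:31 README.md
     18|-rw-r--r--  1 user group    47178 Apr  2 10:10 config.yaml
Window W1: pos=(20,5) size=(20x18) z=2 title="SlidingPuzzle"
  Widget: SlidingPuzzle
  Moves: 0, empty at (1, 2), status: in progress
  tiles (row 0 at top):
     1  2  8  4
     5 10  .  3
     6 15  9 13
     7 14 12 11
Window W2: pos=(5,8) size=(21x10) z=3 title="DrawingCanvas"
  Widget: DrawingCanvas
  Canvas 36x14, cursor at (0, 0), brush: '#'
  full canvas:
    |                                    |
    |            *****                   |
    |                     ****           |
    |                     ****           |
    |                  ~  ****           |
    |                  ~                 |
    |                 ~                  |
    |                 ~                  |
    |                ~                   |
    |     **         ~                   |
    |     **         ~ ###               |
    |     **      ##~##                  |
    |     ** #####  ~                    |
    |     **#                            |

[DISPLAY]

                                    
                                    
                                    
                                    
                                    
               ┏━━━━━━━━━━━━━━━━━━┓ 
               ┃ SlidingPuzzle    ┃ 
     ┏━━━━━━━━━┠──────────────────┨ 
┏━━━━━━━━━━━━━━━━━━━┓┬────┬────┬──┃ 
┃ DrawingCanvas     ┃│  2 │  8 │  ┃ 
┠───────────────────┨┼────┼────┼──┃ 
┃+                  ┃│ 10 │    │  ┃ 
┃            *****  ┃┼────┼────┼──┃ 
┃                   ┃│ 15 │  9 │ 1┃ 
┃                   ┃┼────┼────┼──┃ 


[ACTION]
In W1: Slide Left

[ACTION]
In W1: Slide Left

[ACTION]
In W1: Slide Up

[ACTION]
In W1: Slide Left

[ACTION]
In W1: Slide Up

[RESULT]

                                    
                                    
                                    
                                    
                                    
               ┏━━━━━━━━━━━━━━━━━━┓ 
               ┃ SlidingPuzzle    ┃ 
     ┏━━━━━━━━━┠──────────────────┨ 
┏━━━━━━━━━━━━━━━━━━━┓┬────┬────┬──┃ 
┃ DrawingCanvas     ┃│  2 │  8 │  ┃ 
┠───────────────────┨┼────┼────┼──┃ 
┃+                  ┃│ 10 │  3 │ 1┃ 
┃            *****  ┃┼────┼────┼──┃ 
┃                   ┃│ 15 │  9 │ 1┃ 
┃                   ┃┼────┼────┼──┃ 


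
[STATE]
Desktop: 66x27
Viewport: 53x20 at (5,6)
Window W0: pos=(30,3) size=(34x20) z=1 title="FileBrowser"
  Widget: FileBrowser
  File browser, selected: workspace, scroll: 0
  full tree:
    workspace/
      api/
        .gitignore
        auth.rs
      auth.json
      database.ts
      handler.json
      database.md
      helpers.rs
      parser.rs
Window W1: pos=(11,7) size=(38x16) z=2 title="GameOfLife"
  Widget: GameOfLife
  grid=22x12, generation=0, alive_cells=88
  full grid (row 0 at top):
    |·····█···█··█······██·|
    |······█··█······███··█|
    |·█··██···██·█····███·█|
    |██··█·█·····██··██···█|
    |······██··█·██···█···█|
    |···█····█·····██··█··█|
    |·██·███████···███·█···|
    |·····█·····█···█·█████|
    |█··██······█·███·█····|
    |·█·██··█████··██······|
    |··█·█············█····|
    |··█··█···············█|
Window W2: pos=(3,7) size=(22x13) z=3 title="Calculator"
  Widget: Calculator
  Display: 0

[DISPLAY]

                         ┃> [-] workspace/           
━━━━━━━━━━━━━━━━━━━┓━━━━━━━━━━━━━━━━━━━━━━━┓         
Calculator         ┃                       ┃         
───────────────────┨───────────────────────┨         
                  0┃                       ┃         
───┬───┬───┬───┐   ┃······██·              ┃         
 7 │ 8 │ 9 │ ÷ │   ┃···███··█              ┃         
───┼───┼───┼───┤   ┃····███·█              ┃         
 4 │ 5 │ 6 │ × │   ┃█··██···█              ┃         
───┼───┼───┼───┤   ┃█···█···█              ┃         
 1 │ 2 │ 3 │ - │   ┃·██··█··█              ┃         
───┼───┼───┼───┤   ┃·███·█···              ┃         
 0 │ . │ = │ + │   ┃··█·█████              ┃         
━━━━━━━━━━━━━━━━━━━┛███·█····              ┃         
      ┃·█·██··█████··██······              ┃         
      ┃··█·█············█····              ┃         
      ┗━━━━━━━━━━━━━━━━━━━━━━━━━━━━━━━━━━━━┛━━━━━━━━━
                                                     
                                                     
                                                     


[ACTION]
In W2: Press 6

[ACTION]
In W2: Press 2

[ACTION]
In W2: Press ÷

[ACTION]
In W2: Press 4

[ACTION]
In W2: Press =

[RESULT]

                         ┃> [-] workspace/           
━━━━━━━━━━━━━━━━━━━┓━━━━━━━━━━━━━━━━━━━━━━━┓         
Calculator         ┃                       ┃         
───────────────────┨───────────────────────┨         
               15.5┃                       ┃         
───┬───┬───┬───┐   ┃······██·              ┃         
 7 │ 8 │ 9 │ ÷ │   ┃···███··█              ┃         
───┼───┼───┼───┤   ┃····███·█              ┃         
 4 │ 5 │ 6 │ × │   ┃█··██···█              ┃         
───┼───┼───┼───┤   ┃█···█···█              ┃         
 1 │ 2 │ 3 │ - │   ┃·██··█··█              ┃         
───┼───┼───┼───┤   ┃·███·█···              ┃         
 0 │ . │ = │ + │   ┃··█·█████              ┃         
━━━━━━━━━━━━━━━━━━━┛███·█····              ┃         
      ┃·█·██··█████··██······              ┃         
      ┃··█·█············█····              ┃         
      ┗━━━━━━━━━━━━━━━━━━━━━━━━━━━━━━━━━━━━┛━━━━━━━━━
                                                     
                                                     
                                                     


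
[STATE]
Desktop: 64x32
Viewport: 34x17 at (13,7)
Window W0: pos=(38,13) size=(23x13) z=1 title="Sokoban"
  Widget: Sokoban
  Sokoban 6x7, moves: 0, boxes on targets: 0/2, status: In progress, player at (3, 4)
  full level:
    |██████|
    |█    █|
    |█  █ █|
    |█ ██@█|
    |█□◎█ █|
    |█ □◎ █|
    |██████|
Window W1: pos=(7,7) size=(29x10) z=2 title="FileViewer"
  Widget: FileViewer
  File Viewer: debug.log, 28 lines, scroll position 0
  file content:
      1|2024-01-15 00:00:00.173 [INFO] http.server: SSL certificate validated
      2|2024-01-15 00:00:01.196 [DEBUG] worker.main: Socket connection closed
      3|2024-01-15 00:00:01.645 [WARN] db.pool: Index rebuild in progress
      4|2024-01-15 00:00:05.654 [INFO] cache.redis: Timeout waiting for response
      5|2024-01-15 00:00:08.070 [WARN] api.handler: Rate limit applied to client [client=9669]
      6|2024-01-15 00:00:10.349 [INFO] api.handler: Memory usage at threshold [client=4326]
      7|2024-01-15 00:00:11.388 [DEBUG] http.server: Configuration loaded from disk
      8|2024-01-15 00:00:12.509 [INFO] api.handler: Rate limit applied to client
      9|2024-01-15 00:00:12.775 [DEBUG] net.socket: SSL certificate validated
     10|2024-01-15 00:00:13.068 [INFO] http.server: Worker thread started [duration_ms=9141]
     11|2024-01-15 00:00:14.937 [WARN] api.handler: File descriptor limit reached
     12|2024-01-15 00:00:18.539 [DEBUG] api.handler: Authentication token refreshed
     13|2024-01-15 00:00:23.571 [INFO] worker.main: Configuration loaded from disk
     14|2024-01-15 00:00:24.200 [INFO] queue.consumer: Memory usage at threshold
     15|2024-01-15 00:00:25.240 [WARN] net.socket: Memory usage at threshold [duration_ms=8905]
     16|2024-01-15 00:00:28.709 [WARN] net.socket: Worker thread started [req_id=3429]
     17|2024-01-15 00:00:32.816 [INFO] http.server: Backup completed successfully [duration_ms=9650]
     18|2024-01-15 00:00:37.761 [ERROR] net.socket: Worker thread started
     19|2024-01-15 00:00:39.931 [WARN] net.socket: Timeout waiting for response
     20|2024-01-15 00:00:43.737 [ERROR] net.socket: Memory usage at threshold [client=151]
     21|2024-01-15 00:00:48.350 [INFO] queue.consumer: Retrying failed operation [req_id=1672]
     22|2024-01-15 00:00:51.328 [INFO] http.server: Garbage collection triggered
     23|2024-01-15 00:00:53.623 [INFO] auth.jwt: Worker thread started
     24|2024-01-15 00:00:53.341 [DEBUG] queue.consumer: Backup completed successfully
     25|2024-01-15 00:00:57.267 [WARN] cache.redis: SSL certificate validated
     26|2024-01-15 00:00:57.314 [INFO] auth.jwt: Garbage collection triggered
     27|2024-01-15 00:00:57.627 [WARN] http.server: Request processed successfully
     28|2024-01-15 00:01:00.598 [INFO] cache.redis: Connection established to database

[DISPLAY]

━━━━━━━━━━━━━━━━━━━━━━┓           
Viewer                ┃           
──────────────────────┨           
01-15 00:00:00.173 [I▲┃           
01-15 00:00:01.196 [D█┃           
01-15 00:00:01.645 [W░┃           
01-15 00:00:05.654 [I░┃  ┏━━━━━━━━
01-15 00:00:08.070 [W░┃  ┃ Sokoban
01-15 00:00:10.349 [I▼┃  ┠────────
━━━━━━━━━━━━━━━━━━━━━━┛  ┃██████  
                         ┃█    █  
                         ┃█  █ █  
                         ┃█ ██@█  
                         ┃█□◎█ █  
                         ┃█ □◎ █  
                         ┃██████  
                         ┃Moves: 0


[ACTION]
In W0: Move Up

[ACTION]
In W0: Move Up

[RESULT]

━━━━━━━━━━━━━━━━━━━━━━┓           
Viewer                ┃           
──────────────────────┨           
01-15 00:00:00.173 [I▲┃           
01-15 00:00:01.196 [D█┃           
01-15 00:00:01.645 [W░┃           
01-15 00:00:05.654 [I░┃  ┏━━━━━━━━
01-15 00:00:08.070 [W░┃  ┃ Sokoban
01-15 00:00:10.349 [I▼┃  ┠────────
━━━━━━━━━━━━━━━━━━━━━━┛  ┃██████  
                         ┃█   @█  
                         ┃█  █ █  
                         ┃█ ██ █  
                         ┃█□◎█ █  
                         ┃█ □◎ █  
                         ┃██████  
                         ┃Moves: 2


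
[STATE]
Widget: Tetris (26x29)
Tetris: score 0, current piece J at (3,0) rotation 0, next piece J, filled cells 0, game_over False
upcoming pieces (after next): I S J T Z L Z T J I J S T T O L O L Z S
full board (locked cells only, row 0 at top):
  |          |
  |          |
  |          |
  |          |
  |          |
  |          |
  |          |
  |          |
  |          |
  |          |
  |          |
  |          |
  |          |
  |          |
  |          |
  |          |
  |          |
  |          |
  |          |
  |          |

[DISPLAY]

   █      │Next:          
   ███    │█              
          │███            
          │               
          │               
          │               
          │Score:         
          │0              
          │               
          │               
          │               
          │               
          │               
          │               
          │               
          │               
          │               
          │               
          │               
          │               
          │               
          │               
          │               
          │               
          │               
          │               
          │               
          │               
          │               


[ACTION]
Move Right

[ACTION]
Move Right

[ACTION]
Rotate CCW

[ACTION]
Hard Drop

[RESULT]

   █      │Next:          
   ███    │████           
          │               
          │               
          │               
          │               
          │Score:         
          │0              
          │               
          │               
          │               
          │               
          │               
          │               
          │               
          │               
          │               
      █   │               
      █   │               
     ██   │               
          │               
          │               
          │               
          │               
          │               
          │               
          │               
          │               
          │               


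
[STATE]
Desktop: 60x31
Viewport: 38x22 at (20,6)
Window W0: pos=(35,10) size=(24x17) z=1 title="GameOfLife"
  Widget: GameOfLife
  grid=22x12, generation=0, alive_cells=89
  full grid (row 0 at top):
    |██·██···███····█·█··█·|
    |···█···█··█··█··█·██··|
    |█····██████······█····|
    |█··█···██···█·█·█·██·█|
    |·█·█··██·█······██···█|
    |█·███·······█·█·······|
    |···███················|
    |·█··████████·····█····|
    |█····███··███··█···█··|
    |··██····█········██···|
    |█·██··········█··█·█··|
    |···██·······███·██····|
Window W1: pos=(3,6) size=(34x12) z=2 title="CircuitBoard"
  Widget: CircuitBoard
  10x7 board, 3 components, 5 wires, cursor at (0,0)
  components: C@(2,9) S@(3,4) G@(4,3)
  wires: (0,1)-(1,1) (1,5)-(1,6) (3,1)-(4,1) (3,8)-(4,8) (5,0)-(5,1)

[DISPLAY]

━━━━━━━━━━━━━━━━┓                     
                ┃                     
────────────────┨                     
 7 8 9          ┃                     
                ┃━━━━━━━━━━━━━━━━━━━━━
                ┃GameOfLife           
        · ─ ·   ┃─────────────────────
                ┃en: 0                
                ┃█·██···███····█·█··█·
                ┃··█···█··█··█··█·██··
    S           ┃····██████······█····
━━━━━━━━━━━━━━━━┛··█···██···█·█·█·██·█
               ┃·█·█··██·█······██···█
               ┃█·███·······█·█·······
               ┃···███················
               ┃·█··████████·····█····
               ┃█····███··███··█···█··
               ┃··██····█········██···
               ┃█·██··········█··█·█··
               ┃···██·······███·██····
               ┗━━━━━━━━━━━━━━━━━━━━━━
                                      


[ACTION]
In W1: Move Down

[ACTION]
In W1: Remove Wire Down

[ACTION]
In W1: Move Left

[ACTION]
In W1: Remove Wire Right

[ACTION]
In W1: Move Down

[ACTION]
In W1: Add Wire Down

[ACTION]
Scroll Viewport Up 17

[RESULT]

                                      
                                      
                                      
                                      
                                      
                                      
━━━━━━━━━━━━━━━━┓                     
                ┃                     
────────────────┨                     
 7 8 9          ┃                     
                ┃━━━━━━━━━━━━━━━━━━━━━
                ┃GameOfLife           
        · ─ ·   ┃─────────────────────
                ┃en: 0                
                ┃█·██···███····█·█··█·
                ┃··█···█··█··█··█·██··
    S           ┃····██████······█····
━━━━━━━━━━━━━━━━┛··█···██···█·█·█·██·█
               ┃·█·█··██·█······██···█
               ┃█·███·······█·█·······
               ┃···███················
               ┃·█··████████·····█····


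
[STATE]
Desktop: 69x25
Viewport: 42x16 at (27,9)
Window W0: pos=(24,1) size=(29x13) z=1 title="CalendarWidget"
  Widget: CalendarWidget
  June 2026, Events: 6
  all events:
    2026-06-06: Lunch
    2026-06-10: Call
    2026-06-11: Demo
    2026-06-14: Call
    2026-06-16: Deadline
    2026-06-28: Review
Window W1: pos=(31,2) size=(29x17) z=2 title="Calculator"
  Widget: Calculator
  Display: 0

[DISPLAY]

 23 ┃│ 4 │ 5 │ 6 │ × │          ┃         
 30 ┃├───┼───┼───┼───┤          ┃         
    ┃│ 1 │ 2 │ 3 │ - │          ┃         
    ┃├───┼───┼───┼───┤          ┃         
━━━━┃│ 0 │ . │ = │ + │          ┃         
    ┃├───┼───┼───┼───┤          ┃         
    ┃│ C │ MC│ MR│ M+│          ┃         
    ┃└───┴───┴───┴───┘          ┃         
    ┃                           ┃         
    ┗━━━━━━━━━━━━━━━━━━━━━━━━━━━┛         
                                          
                                          
                                          
                                          
                                          
                                          


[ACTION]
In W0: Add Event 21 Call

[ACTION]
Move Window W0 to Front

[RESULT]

 23 24 25 26 27 28*      ┃      ┃         
 30                      ┃      ┃         
                         ┃      ┃         
                         ┃      ┃         
━━━━━━━━━━━━━━━━━━━━━━━━━┛      ┃         
    ┃├───┼───┼───┼───┤          ┃         
    ┃│ C │ MC│ MR│ M+│          ┃         
    ┃└───┴───┴───┴───┘          ┃         
    ┃                           ┃         
    ┗━━━━━━━━━━━━━━━━━━━━━━━━━━━┛         
                                          
                                          
                                          
                                          
                                          
                                          


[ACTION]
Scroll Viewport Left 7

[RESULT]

    ┃22 23 24 25 26 27 28*      ┃      ┃  
    ┃29 30                      ┃      ┃  
    ┃                           ┃      ┃  
    ┃                           ┃      ┃  
    ┗━━━━━━━━━━━━━━━━━━━━━━━━━━━┛      ┃  
           ┃├───┼───┼───┼───┤          ┃  
           ┃│ C │ MC│ MR│ M+│          ┃  
           ┃└───┴───┴───┴───┘          ┃  
           ┃                           ┃  
           ┗━━━━━━━━━━━━━━━━━━━━━━━━━━━┛  
                                          
                                          
                                          
                                          
                                          
                                          


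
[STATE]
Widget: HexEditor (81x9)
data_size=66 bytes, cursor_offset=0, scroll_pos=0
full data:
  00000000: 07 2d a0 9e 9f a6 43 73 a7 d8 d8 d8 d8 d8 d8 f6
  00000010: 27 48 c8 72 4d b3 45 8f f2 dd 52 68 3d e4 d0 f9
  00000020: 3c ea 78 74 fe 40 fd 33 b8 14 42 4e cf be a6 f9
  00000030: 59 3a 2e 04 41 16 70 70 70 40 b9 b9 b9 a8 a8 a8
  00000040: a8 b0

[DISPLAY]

00000000  07 2d a0 9e 9f a6 43 73  a7 d8 d8 d8 d8 d8 d8 f6  |.-....Cs........|   
00000010  27 48 c8 72 4d b3 45 8f  f2 dd 52 68 3d e4 d0 f9  |'H.rM.E...Rh=...|   
00000020  3c ea 78 74 fe 40 fd 33  b8 14 42 4e cf be a6 f9  |<.xt.@.3..BN....|   
00000030  59 3a 2e 04 41 16 70 70  70 40 b9 b9 b9 a8 a8 a8  |Y:..A.ppp@......|   
00000040  a8 b0                                             |..              |   
                                                                                 
                                                                                 
                                                                                 
                                                                                 


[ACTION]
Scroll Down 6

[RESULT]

00000040  a8 b0                                             |..              |   
                                                                                 
                                                                                 
                                                                                 
                                                                                 
                                                                                 
                                                                                 
                                                                                 
                                                                                 


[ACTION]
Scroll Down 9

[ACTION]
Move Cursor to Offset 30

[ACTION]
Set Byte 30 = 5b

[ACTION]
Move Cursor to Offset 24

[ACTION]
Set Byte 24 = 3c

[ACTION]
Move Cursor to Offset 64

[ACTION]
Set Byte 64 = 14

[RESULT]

00000040  14 b0                                             |..              |   
                                                                                 
                                                                                 
                                                                                 
                                                                                 
                                                                                 
                                                                                 
                                                                                 
                                                                                 


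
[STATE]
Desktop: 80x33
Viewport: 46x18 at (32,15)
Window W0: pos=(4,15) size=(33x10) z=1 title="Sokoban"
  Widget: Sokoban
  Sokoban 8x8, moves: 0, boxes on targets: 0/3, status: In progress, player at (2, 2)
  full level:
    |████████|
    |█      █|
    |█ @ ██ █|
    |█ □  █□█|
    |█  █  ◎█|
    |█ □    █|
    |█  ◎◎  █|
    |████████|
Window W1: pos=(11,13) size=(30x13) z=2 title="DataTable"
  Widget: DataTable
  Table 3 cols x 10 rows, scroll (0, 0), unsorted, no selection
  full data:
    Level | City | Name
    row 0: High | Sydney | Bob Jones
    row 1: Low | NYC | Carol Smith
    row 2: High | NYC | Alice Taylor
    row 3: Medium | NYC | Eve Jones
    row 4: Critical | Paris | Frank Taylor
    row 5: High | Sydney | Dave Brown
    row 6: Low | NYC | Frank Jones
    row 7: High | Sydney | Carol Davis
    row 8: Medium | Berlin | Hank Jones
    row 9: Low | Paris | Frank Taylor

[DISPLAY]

────────┨                                     
        ┃                                     
────────┃                                     
Jones   ┃                                     
l Smith ┃                                     
e Taylor┃                                     
Jones   ┃                                     
k Taylor┃                                     
 Brown  ┃                                     
k Jones ┃                                     
━━━━━━━━┛                                     
                                              
                                              
                                              
                                              
                                              
                                              
                                              


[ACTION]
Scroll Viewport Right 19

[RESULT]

──────┨                                       
      ┃                                       
──────┃                                       
nes   ┃                                       
Smith ┃                                       
Taylor┃                                       
nes   ┃                                       
Taylor┃                                       
rown  ┃                                       
Jones ┃                                       
━━━━━━┛                                       
                                              
                                              
                                              
                                              
                                              
                                              
                                              


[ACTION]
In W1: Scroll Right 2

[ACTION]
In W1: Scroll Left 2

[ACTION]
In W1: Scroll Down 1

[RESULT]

──────┨                                       
      ┃                                       
──────┃                                       
Smith ┃                                       
Taylor┃                                       
nes   ┃                                       
Taylor┃                                       
rown  ┃                                       
Jones ┃                                       
Davis ┃                                       
━━━━━━┛                                       
                                              
                                              
                                              
                                              
                                              
                                              
                                              


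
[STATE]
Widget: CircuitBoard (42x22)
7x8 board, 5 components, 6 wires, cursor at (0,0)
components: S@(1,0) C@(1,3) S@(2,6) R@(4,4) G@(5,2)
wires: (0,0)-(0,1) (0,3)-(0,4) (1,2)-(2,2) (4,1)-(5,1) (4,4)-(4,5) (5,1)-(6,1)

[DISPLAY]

   0 1 2 3 4 5 6                          
0  [.]─ ·       · ─ ·                     
                                          
1   S       ·   C                         
            │                             
2           ·               S             
                                          
3                                         
                                          
4       ·           R ─ ·                 
        │                                 
5       ·   G                             
        │                                 
6       ·                                 
                                          
7                                         
Cursor: (0,0)                             
                                          
                                          
                                          
                                          
                                          


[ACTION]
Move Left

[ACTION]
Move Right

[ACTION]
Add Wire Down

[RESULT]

   0 1 2 3 4 5 6                          
0   · ─[.]      · ─ ·                     
        │                                 
1   S   ·   ·   C                         
            │                             
2           ·               S             
                                          
3                                         
                                          
4       ·           R ─ ·                 
        │                                 
5       ·   G                             
        │                                 
6       ·                                 
                                          
7                                         
Cursor: (0,1)                             
                                          
                                          
                                          
                                          
                                          


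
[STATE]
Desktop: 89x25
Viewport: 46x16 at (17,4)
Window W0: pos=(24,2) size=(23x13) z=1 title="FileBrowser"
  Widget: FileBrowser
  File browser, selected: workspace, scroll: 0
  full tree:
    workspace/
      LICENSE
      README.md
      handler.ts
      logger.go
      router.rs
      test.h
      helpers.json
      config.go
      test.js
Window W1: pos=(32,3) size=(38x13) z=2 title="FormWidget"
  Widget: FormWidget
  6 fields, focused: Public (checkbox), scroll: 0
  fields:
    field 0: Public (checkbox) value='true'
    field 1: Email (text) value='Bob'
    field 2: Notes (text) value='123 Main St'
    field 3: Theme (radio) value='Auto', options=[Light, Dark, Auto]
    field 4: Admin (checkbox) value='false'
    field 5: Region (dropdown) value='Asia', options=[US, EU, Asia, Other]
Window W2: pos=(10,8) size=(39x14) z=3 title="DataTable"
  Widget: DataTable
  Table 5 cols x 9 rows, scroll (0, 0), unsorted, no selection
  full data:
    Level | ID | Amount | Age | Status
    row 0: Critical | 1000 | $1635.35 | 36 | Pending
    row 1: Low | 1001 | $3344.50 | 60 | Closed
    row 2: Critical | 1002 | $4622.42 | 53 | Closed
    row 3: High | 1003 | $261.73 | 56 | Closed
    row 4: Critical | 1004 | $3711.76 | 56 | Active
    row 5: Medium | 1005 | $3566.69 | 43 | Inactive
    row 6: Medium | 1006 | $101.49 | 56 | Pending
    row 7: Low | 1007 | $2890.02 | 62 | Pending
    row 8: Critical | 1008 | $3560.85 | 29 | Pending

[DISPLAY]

       ┠───────┃ FormWidget                   
       ┃> [-] w┠──────────────────────────────
       ┃    LIC┃> Public:     [x]             
       ┃    REA┃  Email:      [Bob            
━━━━━━━━━━━━━━━━━━━━━━━━━━━━━━━┓23 Main St    
able                           ┃) Light  ( ) D
───────────────────────────────┨]             
  │ID  │Amount  │Age│Status    ┃sia           
──┼────┼────────┼───┼────────  ┃              
al│1000│$1635.35│36 │Pending   ┃              
  │1001│$3344.50│60 │Closed    ┃              
al│1002│$4622.42│53 │Closed    ┃━━━━━━━━━━━━━━
  │1003│$261.73 │56 │Closed    ┃              
al│1004│$3711.76│56 │Active    ┃              
  │1005│$3566.69│43 │Inactive  ┃              
  │1006│$101.49 │56 │Pending   ┃              


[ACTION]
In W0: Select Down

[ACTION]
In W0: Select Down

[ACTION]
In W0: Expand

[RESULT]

       ┠───────┃ FormWidget                   
       ┃  [-] w┠──────────────────────────────
       ┃    LIC┃> Public:     [x]             
       ┃  > REA┃  Email:      [Bob            
━━━━━━━━━━━━━━━━━━━━━━━━━━━━━━━┓23 Main St    
able                           ┃) Light  ( ) D
───────────────────────────────┨]             
  │ID  │Amount  │Age│Status    ┃sia           
──┼────┼────────┼───┼────────  ┃              
al│1000│$1635.35│36 │Pending   ┃              
  │1001│$3344.50│60 │Closed    ┃              
al│1002│$4622.42│53 │Closed    ┃━━━━━━━━━━━━━━
  │1003│$261.73 │56 │Closed    ┃              
al│1004│$3711.76│56 │Active    ┃              
  │1005│$3566.69│43 │Inactive  ┃              
  │1006│$101.49 │56 │Pending   ┃              


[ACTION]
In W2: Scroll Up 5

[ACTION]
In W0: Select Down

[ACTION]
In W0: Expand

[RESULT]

       ┠───────┃ FormWidget                   
       ┃  [-] w┠──────────────────────────────
       ┃    LIC┃> Public:     [x]             
       ┃    REA┃  Email:      [Bob            
━━━━━━━━━━━━━━━━━━━━━━━━━━━━━━━┓23 Main St    
able                           ┃) Light  ( ) D
───────────────────────────────┨]             
  │ID  │Amount  │Age│Status    ┃sia           
──┼────┼────────┼───┼────────  ┃              
al│1000│$1635.35│36 │Pending   ┃              
  │1001│$3344.50│60 │Closed    ┃              
al│1002│$4622.42│53 │Closed    ┃━━━━━━━━━━━━━━
  │1003│$261.73 │56 │Closed    ┃              
al│1004│$3711.76│56 │Active    ┃              
  │1005│$3566.69│43 │Inactive  ┃              
  │1006│$101.49 │56 │Pending   ┃              


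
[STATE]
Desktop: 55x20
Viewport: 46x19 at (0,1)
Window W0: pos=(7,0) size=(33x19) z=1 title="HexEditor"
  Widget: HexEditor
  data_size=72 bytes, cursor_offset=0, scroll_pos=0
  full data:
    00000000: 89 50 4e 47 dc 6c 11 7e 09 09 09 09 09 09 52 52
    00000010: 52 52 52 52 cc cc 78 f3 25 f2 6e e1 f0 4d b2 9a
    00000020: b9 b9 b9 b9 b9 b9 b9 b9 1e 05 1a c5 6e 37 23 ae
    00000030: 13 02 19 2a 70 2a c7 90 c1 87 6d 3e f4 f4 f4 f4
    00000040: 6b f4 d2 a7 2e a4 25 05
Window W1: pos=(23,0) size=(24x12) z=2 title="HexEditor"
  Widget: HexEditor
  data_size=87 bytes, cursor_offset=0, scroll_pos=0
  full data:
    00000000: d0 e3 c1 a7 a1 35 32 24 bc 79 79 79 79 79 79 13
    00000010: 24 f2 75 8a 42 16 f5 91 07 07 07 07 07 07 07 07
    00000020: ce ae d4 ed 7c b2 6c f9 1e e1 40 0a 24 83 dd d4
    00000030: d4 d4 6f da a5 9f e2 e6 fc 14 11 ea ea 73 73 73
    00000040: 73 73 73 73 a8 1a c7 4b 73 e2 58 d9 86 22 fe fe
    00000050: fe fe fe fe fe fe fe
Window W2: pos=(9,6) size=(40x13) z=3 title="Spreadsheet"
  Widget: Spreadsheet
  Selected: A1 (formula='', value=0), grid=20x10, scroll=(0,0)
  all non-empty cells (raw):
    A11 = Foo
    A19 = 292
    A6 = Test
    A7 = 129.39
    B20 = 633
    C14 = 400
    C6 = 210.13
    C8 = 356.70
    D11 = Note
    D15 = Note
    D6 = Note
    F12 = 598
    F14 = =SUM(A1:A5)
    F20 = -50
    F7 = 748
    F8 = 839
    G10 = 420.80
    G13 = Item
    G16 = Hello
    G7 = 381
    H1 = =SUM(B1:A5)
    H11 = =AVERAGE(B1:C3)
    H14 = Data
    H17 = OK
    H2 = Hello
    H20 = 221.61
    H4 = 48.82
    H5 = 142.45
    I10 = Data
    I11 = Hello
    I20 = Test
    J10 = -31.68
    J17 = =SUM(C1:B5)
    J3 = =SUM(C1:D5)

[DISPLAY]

       ┃ HexEditor     ┃ HexEditor            
       ┠───────────────┠──────────────────────
       ┃00000000  89 50┃00000000  D0 e3 c1 a7 
       ┃00000010  52 52┃00000010  24 f2 75 8a 
       ┃00000020  b9 b9┃00000020  ce ae d4 ed 
       ┃0┏━━━━━━━━━━━━━━━━━━━━━━━━━━━━━━━━━━━━
       ┃0┃ Spreadsheet                        
       ┃ ┠────────────────────────────────────
       ┃ ┃A1:                                 
       ┃ ┃       A       B       C       D    
       ┃ ┃------------------------------------
       ┃ ┃  1      [0]       0       0       0
       ┃ ┃  2        0       0       0       0
       ┃ ┃  3        0       0       0       0
       ┃ ┃  4        0       0       0       0
       ┃ ┃  5        0       0       0       0
       ┃ ┃  6 Test           0  210.13Note    
       ┗━┗━━━━━━━━━━━━━━━━━━━━━━━━━━━━━━━━━━━━
                                              


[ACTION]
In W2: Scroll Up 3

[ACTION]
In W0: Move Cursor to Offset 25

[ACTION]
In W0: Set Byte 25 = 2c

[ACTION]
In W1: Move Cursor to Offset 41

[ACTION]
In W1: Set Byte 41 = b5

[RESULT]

       ┃ HexEditor     ┃ HexEditor            
       ┠───────────────┠──────────────────────
       ┃00000000  89 50┃00000000  d0 e3 c1 a7 
       ┃00000010  52 52┃00000010  24 f2 75 8a 
       ┃00000020  b9 b9┃00000020  ce ae d4 ed 
       ┃0┏━━━━━━━━━━━━━━━━━━━━━━━━━━━━━━━━━━━━
       ┃0┃ Spreadsheet                        
       ┃ ┠────────────────────────────────────
       ┃ ┃A1:                                 
       ┃ ┃       A       B       C       D    
       ┃ ┃------------------------------------
       ┃ ┃  1      [0]       0       0       0
       ┃ ┃  2        0       0       0       0
       ┃ ┃  3        0       0       0       0
       ┃ ┃  4        0       0       0       0
       ┃ ┃  5        0       0       0       0
       ┃ ┃  6 Test           0  210.13Note    
       ┗━┗━━━━━━━━━━━━━━━━━━━━━━━━━━━━━━━━━━━━
                                              
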